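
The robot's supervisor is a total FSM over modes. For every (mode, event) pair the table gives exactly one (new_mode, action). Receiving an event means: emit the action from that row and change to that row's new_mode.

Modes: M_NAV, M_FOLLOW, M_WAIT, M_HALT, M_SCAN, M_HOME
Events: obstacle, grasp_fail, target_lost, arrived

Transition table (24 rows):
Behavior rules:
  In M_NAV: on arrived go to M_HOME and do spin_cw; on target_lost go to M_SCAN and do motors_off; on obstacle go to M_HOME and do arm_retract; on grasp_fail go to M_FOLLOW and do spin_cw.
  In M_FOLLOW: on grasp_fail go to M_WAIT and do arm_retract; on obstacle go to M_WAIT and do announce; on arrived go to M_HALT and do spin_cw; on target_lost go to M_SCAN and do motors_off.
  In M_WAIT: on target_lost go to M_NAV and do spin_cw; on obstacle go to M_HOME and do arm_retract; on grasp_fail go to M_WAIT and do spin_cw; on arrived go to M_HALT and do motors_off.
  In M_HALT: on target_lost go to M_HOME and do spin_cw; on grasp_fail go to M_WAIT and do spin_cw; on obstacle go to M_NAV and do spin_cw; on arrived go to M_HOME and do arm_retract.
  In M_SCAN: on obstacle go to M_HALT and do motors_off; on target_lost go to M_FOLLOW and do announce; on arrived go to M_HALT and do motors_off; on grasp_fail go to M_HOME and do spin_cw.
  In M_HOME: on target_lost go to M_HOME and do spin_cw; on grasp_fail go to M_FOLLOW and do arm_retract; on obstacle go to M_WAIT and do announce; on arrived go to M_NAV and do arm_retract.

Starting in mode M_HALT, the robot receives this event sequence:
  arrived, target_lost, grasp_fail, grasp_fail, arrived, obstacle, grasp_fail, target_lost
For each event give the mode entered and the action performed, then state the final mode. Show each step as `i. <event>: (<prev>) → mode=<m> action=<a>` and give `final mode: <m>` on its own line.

final mode: M_SCAN

1. arrived: (M_HALT) → mode=M_HOME action=arm_retract
2. target_lost: (M_HOME) → mode=M_HOME action=spin_cw
3. grasp_fail: (M_HOME) → mode=M_FOLLOW action=arm_retract
4. grasp_fail: (M_FOLLOW) → mode=M_WAIT action=arm_retract
5. arrived: (M_WAIT) → mode=M_HALT action=motors_off
6. obstacle: (M_HALT) → mode=M_NAV action=spin_cw
7. grasp_fail: (M_NAV) → mode=M_FOLLOW action=spin_cw
8. target_lost: (M_FOLLOW) → mode=M_SCAN action=motors_off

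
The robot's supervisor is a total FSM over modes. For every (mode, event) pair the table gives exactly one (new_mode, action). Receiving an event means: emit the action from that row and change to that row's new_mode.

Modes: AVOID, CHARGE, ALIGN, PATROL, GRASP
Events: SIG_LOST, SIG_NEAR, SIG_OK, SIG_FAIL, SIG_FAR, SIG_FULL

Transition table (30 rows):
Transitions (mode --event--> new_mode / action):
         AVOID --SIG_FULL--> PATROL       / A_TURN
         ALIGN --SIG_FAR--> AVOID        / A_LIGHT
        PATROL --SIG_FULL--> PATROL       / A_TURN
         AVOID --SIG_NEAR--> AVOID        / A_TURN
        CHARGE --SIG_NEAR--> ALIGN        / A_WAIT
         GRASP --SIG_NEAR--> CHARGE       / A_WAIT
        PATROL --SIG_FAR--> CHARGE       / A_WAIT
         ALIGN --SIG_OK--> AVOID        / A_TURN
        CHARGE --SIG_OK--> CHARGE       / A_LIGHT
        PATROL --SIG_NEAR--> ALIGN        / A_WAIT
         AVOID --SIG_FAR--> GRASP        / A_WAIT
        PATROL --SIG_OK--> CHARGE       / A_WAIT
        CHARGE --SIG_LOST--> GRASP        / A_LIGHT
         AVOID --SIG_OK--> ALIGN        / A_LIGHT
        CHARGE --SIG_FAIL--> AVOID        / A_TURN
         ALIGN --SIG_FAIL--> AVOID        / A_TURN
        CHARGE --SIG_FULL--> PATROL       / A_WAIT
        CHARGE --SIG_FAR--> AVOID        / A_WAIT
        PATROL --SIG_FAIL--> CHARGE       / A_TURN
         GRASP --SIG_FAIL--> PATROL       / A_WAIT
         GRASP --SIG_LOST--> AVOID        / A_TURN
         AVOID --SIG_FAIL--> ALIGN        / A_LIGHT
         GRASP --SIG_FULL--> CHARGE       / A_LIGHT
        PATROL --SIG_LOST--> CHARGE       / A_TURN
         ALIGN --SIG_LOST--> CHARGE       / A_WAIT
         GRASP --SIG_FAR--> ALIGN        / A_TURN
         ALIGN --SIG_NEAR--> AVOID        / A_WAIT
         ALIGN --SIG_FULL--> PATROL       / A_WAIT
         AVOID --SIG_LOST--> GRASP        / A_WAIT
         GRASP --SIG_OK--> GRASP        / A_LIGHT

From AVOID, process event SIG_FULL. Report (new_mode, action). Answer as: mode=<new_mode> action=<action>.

current mode = AVOID; filter table to that mode:
  (AVOID, SIG_FULL) → (PATROL, A_TURN)  ← event matches
  (AVOID, SIG_NEAR) → (AVOID, A_TURN)
  (AVOID, SIG_FAR) → (GRASP, A_WAIT)
  (AVOID, SIG_OK) → (ALIGN, A_LIGHT)
  (AVOID, SIG_FAIL) → (ALIGN, A_LIGHT)
  (AVOID, SIG_LOST) → (GRASP, A_WAIT)
event = SIG_FULL selects (PATROL, A_TURN)

mode=PATROL action=A_TURN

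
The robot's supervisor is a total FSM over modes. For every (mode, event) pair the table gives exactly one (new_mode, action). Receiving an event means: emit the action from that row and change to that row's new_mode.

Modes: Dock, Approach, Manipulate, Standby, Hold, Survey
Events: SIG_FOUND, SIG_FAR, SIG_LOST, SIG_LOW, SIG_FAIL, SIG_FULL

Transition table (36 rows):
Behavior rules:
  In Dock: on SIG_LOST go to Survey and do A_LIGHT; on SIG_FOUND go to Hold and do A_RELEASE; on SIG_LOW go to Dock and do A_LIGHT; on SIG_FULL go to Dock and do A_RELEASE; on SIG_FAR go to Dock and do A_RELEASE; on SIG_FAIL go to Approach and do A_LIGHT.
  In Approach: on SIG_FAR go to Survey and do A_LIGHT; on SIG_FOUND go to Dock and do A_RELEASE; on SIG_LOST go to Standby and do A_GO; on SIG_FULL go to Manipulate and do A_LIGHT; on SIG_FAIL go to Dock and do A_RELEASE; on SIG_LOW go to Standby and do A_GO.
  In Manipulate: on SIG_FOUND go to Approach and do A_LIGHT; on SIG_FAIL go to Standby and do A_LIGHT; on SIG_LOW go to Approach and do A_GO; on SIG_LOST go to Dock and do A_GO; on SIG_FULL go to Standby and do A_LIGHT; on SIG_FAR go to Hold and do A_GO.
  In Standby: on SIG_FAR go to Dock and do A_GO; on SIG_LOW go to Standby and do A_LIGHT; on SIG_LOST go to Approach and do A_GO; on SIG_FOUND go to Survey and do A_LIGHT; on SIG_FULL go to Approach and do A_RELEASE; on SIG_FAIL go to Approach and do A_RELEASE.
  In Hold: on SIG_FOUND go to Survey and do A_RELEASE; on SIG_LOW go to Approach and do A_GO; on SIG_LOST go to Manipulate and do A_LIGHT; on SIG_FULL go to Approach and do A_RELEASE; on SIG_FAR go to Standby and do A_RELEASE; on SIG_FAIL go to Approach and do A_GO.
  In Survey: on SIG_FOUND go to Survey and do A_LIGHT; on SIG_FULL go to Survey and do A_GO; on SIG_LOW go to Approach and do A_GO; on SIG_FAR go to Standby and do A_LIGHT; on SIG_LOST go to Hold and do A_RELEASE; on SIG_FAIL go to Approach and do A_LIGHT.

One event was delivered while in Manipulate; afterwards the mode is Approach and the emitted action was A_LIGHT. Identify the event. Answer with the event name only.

SIG_FOUND

try SIG_FOUND: (Manipulate, SIG_FOUND) → (Approach, A_LIGHT)  ← matches
try SIG_FAR: (Manipulate, SIG_FAR) → (Hold, A_GO)
try SIG_LOST: (Manipulate, SIG_LOST) → (Dock, A_GO)
try SIG_LOW: (Manipulate, SIG_LOW) → (Approach, A_GO)
try SIG_FAIL: (Manipulate, SIG_FAIL) → (Standby, A_LIGHT)
try SIG_FULL: (Manipulate, SIG_FULL) → (Standby, A_LIGHT)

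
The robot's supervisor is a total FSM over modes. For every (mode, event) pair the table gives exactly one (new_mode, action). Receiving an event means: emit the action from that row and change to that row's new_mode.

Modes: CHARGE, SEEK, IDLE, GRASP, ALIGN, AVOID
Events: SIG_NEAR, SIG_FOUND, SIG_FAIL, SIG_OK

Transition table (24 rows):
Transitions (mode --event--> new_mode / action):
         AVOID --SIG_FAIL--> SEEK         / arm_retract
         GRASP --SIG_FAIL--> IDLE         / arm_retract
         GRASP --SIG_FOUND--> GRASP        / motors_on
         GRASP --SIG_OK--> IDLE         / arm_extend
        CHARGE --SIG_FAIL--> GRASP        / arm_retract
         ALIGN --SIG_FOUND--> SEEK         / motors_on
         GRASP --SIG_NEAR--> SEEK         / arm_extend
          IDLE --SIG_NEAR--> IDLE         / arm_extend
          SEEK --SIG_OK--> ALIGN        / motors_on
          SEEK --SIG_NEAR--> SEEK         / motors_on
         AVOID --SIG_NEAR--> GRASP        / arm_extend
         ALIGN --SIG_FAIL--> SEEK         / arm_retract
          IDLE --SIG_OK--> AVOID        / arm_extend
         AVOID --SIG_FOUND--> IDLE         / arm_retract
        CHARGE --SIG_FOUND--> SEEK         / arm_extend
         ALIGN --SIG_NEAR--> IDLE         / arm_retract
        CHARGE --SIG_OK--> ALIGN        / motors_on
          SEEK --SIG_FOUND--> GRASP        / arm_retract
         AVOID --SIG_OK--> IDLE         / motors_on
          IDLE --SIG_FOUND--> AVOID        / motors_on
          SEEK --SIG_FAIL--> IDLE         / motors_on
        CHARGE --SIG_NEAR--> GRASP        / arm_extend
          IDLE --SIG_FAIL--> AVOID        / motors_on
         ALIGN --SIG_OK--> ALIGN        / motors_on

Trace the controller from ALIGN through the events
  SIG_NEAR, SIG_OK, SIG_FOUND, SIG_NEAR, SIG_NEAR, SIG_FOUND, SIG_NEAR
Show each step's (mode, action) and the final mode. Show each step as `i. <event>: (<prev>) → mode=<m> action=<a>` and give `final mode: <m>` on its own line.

1. SIG_NEAR: (ALIGN) → mode=IDLE action=arm_retract
2. SIG_OK: (IDLE) → mode=AVOID action=arm_extend
3. SIG_FOUND: (AVOID) → mode=IDLE action=arm_retract
4. SIG_NEAR: (IDLE) → mode=IDLE action=arm_extend
5. SIG_NEAR: (IDLE) → mode=IDLE action=arm_extend
6. SIG_FOUND: (IDLE) → mode=AVOID action=motors_on
7. SIG_NEAR: (AVOID) → mode=GRASP action=arm_extend

final mode: GRASP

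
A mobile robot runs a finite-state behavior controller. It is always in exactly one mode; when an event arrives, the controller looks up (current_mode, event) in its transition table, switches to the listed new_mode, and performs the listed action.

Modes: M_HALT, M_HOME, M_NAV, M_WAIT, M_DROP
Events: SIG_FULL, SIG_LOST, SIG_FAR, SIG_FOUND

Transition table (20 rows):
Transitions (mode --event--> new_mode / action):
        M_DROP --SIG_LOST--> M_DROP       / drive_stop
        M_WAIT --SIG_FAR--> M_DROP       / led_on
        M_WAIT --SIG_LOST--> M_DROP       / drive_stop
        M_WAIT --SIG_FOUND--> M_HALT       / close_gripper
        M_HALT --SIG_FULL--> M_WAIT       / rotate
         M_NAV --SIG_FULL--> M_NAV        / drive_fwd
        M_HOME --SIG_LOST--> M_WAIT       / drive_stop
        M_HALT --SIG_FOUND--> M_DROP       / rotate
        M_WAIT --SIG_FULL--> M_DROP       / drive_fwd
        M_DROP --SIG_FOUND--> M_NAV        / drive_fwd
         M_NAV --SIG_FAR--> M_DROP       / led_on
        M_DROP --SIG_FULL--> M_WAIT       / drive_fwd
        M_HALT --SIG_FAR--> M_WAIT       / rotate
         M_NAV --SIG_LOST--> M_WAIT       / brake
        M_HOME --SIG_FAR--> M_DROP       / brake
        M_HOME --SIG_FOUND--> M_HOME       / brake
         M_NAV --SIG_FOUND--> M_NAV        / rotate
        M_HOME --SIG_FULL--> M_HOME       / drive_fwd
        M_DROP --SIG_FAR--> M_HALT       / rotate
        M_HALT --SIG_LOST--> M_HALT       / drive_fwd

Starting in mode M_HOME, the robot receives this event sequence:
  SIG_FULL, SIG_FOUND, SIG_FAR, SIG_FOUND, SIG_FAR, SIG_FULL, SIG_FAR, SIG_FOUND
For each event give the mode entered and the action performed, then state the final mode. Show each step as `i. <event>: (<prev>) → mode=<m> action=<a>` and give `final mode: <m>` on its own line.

final mode: M_NAV

1. SIG_FULL: (M_HOME) → mode=M_HOME action=drive_fwd
2. SIG_FOUND: (M_HOME) → mode=M_HOME action=brake
3. SIG_FAR: (M_HOME) → mode=M_DROP action=brake
4. SIG_FOUND: (M_DROP) → mode=M_NAV action=drive_fwd
5. SIG_FAR: (M_NAV) → mode=M_DROP action=led_on
6. SIG_FULL: (M_DROP) → mode=M_WAIT action=drive_fwd
7. SIG_FAR: (M_WAIT) → mode=M_DROP action=led_on
8. SIG_FOUND: (M_DROP) → mode=M_NAV action=drive_fwd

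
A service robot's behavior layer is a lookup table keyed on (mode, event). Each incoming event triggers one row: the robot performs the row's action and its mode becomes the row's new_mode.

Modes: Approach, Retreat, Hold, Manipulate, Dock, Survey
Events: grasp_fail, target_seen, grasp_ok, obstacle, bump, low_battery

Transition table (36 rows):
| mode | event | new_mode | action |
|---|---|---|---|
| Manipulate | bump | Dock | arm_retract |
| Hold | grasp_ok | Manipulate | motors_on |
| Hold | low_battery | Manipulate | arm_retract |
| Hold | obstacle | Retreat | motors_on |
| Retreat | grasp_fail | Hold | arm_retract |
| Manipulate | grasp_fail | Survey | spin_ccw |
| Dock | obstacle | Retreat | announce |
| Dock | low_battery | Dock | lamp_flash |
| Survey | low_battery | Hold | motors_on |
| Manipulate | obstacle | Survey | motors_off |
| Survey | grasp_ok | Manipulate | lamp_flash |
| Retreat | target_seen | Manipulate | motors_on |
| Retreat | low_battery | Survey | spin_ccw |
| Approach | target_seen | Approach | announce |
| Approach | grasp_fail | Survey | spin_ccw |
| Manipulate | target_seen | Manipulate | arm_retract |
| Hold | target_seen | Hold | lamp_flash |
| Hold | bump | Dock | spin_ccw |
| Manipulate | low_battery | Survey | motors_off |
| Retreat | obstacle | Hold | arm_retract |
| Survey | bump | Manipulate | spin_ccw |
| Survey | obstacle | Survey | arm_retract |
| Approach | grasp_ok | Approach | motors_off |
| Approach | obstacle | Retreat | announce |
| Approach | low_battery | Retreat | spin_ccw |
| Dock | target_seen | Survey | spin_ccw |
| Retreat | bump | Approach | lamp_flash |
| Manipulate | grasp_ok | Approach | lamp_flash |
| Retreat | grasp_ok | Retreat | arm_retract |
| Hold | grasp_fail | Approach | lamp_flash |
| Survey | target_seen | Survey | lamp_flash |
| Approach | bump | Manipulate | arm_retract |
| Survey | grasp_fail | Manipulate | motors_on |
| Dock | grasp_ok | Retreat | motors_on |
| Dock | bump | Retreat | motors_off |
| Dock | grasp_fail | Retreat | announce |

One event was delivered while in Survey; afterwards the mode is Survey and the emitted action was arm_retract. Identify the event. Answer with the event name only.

try grasp_fail: (Survey, grasp_fail) → (Manipulate, motors_on)
try target_seen: (Survey, target_seen) → (Survey, lamp_flash)
try grasp_ok: (Survey, grasp_ok) → (Manipulate, lamp_flash)
try obstacle: (Survey, obstacle) → (Survey, arm_retract)  ← matches
try bump: (Survey, bump) → (Manipulate, spin_ccw)
try low_battery: (Survey, low_battery) → (Hold, motors_on)

obstacle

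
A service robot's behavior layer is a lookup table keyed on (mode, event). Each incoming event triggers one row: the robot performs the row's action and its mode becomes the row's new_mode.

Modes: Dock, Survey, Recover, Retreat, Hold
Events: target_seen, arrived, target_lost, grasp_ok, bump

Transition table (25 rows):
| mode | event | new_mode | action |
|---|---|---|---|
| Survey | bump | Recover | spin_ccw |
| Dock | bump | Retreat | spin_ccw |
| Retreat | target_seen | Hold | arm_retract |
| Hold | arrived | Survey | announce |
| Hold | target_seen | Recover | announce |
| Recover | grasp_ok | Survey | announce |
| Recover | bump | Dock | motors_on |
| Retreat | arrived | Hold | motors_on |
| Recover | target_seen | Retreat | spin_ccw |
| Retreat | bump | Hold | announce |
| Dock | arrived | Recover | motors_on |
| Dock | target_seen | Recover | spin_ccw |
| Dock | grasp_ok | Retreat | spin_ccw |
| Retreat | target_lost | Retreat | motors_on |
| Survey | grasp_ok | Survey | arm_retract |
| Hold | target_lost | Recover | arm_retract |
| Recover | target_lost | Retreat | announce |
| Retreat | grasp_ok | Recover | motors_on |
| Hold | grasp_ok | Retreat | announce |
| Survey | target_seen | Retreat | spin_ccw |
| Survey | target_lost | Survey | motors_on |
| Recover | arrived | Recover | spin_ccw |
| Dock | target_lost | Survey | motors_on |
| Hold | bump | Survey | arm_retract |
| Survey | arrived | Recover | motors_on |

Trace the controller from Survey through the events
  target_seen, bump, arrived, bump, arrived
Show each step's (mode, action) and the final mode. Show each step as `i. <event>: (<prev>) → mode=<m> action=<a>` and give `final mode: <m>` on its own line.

final mode: Recover

1. target_seen: (Survey) → mode=Retreat action=spin_ccw
2. bump: (Retreat) → mode=Hold action=announce
3. arrived: (Hold) → mode=Survey action=announce
4. bump: (Survey) → mode=Recover action=spin_ccw
5. arrived: (Recover) → mode=Recover action=spin_ccw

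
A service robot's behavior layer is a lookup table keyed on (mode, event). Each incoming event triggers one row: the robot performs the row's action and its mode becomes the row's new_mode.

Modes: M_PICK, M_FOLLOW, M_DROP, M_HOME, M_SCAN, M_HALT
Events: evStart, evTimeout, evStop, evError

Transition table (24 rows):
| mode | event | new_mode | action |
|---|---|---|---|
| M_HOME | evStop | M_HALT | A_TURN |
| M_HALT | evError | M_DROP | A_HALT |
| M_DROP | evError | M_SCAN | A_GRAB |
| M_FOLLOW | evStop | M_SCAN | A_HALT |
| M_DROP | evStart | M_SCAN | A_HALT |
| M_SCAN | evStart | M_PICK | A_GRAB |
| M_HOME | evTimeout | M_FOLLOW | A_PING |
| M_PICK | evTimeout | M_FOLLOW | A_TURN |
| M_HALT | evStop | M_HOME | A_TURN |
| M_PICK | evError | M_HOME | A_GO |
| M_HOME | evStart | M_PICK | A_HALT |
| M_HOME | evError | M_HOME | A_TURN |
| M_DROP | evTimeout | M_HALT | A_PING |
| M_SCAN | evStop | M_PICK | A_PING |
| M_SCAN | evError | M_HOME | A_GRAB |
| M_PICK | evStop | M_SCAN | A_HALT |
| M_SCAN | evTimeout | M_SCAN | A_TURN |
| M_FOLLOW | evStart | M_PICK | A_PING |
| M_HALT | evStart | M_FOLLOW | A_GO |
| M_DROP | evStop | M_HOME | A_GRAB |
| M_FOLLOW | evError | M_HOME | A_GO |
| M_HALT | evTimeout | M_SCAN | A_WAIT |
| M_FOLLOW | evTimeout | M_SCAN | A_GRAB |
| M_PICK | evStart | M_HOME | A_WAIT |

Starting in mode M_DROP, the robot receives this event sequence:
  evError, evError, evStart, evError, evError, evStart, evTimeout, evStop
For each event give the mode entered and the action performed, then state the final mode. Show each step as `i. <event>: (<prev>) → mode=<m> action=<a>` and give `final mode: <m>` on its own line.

final mode: M_SCAN

1. evError: (M_DROP) → mode=M_SCAN action=A_GRAB
2. evError: (M_SCAN) → mode=M_HOME action=A_GRAB
3. evStart: (M_HOME) → mode=M_PICK action=A_HALT
4. evError: (M_PICK) → mode=M_HOME action=A_GO
5. evError: (M_HOME) → mode=M_HOME action=A_TURN
6. evStart: (M_HOME) → mode=M_PICK action=A_HALT
7. evTimeout: (M_PICK) → mode=M_FOLLOW action=A_TURN
8. evStop: (M_FOLLOW) → mode=M_SCAN action=A_HALT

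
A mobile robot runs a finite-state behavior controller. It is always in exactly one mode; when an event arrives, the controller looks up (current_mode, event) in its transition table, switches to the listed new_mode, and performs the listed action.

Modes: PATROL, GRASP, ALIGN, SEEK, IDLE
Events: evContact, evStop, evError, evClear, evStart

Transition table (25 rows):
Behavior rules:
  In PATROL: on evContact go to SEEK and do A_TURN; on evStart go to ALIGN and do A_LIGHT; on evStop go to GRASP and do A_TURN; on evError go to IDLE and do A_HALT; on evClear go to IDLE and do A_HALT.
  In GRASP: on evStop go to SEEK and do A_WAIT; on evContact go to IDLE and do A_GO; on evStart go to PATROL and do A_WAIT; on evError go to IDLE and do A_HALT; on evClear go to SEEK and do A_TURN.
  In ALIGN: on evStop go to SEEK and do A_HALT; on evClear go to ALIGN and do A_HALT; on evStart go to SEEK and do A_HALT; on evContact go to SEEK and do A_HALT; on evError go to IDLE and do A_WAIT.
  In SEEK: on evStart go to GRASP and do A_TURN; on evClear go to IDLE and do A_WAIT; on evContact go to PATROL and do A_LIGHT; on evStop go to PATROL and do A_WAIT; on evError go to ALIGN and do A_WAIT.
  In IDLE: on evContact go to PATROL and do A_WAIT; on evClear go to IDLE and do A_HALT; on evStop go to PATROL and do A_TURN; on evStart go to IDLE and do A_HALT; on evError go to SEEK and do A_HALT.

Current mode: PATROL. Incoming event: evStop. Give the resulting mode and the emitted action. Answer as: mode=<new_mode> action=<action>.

mode=GRASP action=A_TURN

current mode = PATROL; filter table to that mode:
  (PATROL, evContact) → (SEEK, A_TURN)
  (PATROL, evStart) → (ALIGN, A_LIGHT)
  (PATROL, evStop) → (GRASP, A_TURN)  ← event matches
  (PATROL, evError) → (IDLE, A_HALT)
  (PATROL, evClear) → (IDLE, A_HALT)
event = evStop selects (GRASP, A_TURN)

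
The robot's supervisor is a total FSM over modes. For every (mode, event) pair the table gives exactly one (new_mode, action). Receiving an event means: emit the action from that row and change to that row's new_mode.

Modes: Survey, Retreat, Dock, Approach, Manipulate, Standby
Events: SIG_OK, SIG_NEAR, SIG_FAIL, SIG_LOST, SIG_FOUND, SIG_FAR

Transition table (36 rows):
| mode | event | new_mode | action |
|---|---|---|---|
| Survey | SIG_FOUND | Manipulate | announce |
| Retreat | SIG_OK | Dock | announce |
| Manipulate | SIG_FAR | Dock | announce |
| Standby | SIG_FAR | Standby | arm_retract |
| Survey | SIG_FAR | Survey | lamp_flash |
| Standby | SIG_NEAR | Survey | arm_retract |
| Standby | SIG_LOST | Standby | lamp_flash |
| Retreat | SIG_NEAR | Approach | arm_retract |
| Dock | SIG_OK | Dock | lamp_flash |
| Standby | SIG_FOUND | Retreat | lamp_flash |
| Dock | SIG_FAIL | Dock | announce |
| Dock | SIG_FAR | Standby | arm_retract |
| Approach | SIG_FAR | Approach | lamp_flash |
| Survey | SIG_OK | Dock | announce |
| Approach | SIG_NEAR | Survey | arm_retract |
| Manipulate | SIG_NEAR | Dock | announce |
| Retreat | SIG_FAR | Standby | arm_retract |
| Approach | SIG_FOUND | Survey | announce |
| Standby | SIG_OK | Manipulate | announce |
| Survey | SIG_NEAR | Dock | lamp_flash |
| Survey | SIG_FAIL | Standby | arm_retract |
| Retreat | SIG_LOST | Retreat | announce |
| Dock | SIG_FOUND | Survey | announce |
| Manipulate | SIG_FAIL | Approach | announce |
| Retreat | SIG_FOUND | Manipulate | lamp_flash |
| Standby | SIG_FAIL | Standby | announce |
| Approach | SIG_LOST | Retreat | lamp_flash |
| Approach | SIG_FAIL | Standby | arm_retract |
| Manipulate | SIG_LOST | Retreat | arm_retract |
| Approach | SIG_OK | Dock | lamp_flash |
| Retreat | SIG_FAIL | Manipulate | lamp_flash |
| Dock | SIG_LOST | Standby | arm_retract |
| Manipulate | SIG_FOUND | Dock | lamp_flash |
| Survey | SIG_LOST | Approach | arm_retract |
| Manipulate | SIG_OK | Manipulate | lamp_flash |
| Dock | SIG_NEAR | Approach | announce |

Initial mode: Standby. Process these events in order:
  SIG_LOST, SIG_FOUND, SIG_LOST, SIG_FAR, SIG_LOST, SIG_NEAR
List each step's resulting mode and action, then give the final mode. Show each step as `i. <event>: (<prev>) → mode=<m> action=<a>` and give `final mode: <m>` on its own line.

1. SIG_LOST: (Standby) → mode=Standby action=lamp_flash
2. SIG_FOUND: (Standby) → mode=Retreat action=lamp_flash
3. SIG_LOST: (Retreat) → mode=Retreat action=announce
4. SIG_FAR: (Retreat) → mode=Standby action=arm_retract
5. SIG_LOST: (Standby) → mode=Standby action=lamp_flash
6. SIG_NEAR: (Standby) → mode=Survey action=arm_retract

final mode: Survey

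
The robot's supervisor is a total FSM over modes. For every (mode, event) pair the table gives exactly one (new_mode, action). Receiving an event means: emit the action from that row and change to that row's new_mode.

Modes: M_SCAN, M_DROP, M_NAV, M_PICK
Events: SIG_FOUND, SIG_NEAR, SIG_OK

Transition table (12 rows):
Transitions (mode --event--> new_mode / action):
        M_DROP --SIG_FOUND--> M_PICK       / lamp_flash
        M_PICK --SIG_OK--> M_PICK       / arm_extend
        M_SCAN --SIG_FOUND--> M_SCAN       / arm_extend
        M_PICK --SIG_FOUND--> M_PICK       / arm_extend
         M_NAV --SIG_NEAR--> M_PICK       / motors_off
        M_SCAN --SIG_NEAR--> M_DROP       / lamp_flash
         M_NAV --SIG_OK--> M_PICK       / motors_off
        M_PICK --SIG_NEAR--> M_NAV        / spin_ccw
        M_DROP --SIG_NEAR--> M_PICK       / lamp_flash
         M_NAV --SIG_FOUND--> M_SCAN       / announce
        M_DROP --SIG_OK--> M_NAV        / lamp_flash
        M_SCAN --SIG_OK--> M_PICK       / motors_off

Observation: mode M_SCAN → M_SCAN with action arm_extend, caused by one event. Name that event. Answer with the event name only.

SIG_FOUND

try SIG_FOUND: (M_SCAN, SIG_FOUND) → (M_SCAN, arm_extend)  ← matches
try SIG_NEAR: (M_SCAN, SIG_NEAR) → (M_DROP, lamp_flash)
try SIG_OK: (M_SCAN, SIG_OK) → (M_PICK, motors_off)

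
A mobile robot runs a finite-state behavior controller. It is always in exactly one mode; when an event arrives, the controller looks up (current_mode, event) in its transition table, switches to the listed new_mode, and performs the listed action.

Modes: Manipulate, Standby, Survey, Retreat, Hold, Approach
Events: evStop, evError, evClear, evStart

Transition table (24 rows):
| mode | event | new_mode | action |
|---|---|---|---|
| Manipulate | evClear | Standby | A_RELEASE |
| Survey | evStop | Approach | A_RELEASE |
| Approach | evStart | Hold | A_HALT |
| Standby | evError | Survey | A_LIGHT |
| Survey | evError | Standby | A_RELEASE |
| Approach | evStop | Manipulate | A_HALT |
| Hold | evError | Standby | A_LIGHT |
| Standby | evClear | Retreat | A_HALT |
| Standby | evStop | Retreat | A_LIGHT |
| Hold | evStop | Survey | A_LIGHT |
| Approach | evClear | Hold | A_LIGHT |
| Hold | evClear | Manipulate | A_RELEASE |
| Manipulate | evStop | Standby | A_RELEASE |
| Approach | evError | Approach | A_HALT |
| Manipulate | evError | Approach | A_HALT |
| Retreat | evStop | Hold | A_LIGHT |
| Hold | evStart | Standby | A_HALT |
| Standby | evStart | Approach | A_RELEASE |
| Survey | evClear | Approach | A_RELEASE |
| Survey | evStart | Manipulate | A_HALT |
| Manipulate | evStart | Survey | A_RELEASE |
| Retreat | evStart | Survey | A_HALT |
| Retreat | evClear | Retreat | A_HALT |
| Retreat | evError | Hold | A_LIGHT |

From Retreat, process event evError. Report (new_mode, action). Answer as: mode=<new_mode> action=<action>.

current mode = Retreat; filter table to that mode:
  (Retreat, evStop) → (Hold, A_LIGHT)
  (Retreat, evStart) → (Survey, A_HALT)
  (Retreat, evClear) → (Retreat, A_HALT)
  (Retreat, evError) → (Hold, A_LIGHT)  ← event matches
event = evError selects (Hold, A_LIGHT)

mode=Hold action=A_LIGHT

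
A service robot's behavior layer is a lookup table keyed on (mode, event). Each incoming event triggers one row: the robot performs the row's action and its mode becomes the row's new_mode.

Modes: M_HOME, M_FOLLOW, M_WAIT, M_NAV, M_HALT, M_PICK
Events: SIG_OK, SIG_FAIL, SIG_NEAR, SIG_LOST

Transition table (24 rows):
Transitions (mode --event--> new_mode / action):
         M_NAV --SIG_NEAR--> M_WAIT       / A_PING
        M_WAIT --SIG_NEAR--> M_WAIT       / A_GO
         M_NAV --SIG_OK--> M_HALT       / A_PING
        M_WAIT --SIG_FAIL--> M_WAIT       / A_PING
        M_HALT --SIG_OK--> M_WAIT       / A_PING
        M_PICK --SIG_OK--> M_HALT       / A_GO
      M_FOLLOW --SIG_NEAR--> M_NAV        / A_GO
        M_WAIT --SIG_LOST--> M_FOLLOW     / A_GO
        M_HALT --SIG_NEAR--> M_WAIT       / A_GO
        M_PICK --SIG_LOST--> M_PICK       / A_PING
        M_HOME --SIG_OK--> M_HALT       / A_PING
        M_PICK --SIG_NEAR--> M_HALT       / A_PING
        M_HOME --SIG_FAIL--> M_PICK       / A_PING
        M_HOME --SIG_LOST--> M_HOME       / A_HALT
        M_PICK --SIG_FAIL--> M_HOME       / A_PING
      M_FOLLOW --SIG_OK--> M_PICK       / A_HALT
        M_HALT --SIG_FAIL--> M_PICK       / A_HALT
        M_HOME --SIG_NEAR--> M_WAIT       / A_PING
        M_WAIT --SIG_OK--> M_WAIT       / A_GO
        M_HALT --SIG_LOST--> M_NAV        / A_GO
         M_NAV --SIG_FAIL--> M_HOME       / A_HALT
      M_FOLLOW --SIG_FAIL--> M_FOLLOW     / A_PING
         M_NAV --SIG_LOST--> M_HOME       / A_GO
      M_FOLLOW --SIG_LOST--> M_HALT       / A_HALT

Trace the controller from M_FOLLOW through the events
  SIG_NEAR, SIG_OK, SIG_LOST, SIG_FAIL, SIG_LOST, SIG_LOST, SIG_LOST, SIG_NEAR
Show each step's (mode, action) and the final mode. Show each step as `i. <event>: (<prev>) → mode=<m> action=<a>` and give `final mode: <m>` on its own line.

final mode: M_WAIT

1. SIG_NEAR: (M_FOLLOW) → mode=M_NAV action=A_GO
2. SIG_OK: (M_NAV) → mode=M_HALT action=A_PING
3. SIG_LOST: (M_HALT) → mode=M_NAV action=A_GO
4. SIG_FAIL: (M_NAV) → mode=M_HOME action=A_HALT
5. SIG_LOST: (M_HOME) → mode=M_HOME action=A_HALT
6. SIG_LOST: (M_HOME) → mode=M_HOME action=A_HALT
7. SIG_LOST: (M_HOME) → mode=M_HOME action=A_HALT
8. SIG_NEAR: (M_HOME) → mode=M_WAIT action=A_PING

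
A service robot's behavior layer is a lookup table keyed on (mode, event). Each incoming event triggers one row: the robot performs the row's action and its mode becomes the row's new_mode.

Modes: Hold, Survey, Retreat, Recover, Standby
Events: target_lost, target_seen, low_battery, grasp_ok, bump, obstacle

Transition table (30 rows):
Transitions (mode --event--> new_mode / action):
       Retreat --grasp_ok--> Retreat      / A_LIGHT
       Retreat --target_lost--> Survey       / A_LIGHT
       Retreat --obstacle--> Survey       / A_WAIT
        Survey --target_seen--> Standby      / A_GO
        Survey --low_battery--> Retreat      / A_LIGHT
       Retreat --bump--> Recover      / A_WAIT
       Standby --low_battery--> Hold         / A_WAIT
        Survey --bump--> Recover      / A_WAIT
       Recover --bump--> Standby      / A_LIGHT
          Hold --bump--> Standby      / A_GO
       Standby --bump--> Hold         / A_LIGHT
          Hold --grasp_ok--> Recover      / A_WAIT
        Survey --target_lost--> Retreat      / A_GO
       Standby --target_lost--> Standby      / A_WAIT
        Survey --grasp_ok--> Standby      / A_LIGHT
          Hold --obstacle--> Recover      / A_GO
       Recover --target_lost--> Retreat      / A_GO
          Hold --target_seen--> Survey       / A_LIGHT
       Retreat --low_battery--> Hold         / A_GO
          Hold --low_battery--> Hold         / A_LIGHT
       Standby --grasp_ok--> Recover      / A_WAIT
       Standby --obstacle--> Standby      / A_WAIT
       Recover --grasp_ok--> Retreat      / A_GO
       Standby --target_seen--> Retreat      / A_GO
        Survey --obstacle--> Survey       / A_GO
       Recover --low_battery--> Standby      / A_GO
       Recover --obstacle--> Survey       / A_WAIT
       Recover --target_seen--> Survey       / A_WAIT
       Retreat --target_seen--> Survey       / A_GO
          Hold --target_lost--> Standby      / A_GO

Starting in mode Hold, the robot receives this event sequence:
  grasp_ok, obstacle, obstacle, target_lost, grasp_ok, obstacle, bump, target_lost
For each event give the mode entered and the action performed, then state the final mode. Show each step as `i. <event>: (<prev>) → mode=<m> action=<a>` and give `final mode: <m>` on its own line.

final mode: Retreat

1. grasp_ok: (Hold) → mode=Recover action=A_WAIT
2. obstacle: (Recover) → mode=Survey action=A_WAIT
3. obstacle: (Survey) → mode=Survey action=A_GO
4. target_lost: (Survey) → mode=Retreat action=A_GO
5. grasp_ok: (Retreat) → mode=Retreat action=A_LIGHT
6. obstacle: (Retreat) → mode=Survey action=A_WAIT
7. bump: (Survey) → mode=Recover action=A_WAIT
8. target_lost: (Recover) → mode=Retreat action=A_GO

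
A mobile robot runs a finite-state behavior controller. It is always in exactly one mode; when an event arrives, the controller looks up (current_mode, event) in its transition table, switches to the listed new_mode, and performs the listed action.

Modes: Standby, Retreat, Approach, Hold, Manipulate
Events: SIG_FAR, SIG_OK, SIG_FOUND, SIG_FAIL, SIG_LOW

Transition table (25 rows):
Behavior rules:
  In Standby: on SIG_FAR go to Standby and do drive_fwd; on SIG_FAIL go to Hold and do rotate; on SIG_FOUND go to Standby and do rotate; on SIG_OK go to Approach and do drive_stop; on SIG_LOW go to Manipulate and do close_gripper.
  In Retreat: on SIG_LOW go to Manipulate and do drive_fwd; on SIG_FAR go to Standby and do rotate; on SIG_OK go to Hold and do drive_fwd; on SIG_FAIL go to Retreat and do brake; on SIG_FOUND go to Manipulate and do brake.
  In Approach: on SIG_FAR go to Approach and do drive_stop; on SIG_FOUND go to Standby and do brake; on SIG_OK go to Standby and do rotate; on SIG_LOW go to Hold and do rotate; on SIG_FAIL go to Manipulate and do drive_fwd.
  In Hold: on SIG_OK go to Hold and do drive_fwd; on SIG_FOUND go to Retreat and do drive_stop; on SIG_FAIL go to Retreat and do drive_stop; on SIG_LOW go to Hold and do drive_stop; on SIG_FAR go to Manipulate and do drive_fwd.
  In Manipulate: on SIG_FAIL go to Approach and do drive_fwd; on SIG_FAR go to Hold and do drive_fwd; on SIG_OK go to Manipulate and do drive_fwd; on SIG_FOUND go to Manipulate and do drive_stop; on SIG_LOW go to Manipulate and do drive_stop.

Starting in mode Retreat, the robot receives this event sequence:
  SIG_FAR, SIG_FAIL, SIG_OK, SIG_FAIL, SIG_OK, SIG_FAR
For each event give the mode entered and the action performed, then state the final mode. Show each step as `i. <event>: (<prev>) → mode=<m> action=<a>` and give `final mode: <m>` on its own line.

final mode: Manipulate

1. SIG_FAR: (Retreat) → mode=Standby action=rotate
2. SIG_FAIL: (Standby) → mode=Hold action=rotate
3. SIG_OK: (Hold) → mode=Hold action=drive_fwd
4. SIG_FAIL: (Hold) → mode=Retreat action=drive_stop
5. SIG_OK: (Retreat) → mode=Hold action=drive_fwd
6. SIG_FAR: (Hold) → mode=Manipulate action=drive_fwd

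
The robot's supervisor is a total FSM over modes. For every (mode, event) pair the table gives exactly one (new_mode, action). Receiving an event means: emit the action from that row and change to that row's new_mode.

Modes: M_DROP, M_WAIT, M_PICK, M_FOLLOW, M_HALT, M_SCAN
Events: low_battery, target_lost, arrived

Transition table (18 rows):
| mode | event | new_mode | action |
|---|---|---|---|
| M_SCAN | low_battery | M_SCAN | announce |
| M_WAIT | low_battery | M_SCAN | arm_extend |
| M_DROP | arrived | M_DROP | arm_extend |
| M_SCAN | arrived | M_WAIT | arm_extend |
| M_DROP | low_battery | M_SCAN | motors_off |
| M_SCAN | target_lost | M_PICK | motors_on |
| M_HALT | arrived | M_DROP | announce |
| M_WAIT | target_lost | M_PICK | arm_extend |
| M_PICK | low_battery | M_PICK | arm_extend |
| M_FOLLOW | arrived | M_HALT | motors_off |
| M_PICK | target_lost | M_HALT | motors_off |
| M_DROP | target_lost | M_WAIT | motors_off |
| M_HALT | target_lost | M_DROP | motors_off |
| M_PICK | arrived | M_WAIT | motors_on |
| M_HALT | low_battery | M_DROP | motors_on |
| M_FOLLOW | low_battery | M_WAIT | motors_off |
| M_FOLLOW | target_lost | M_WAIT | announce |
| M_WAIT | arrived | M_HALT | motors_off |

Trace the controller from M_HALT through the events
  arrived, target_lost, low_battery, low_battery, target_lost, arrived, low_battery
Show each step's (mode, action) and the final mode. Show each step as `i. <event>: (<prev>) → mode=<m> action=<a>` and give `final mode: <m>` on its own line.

1. arrived: (M_HALT) → mode=M_DROP action=announce
2. target_lost: (M_DROP) → mode=M_WAIT action=motors_off
3. low_battery: (M_WAIT) → mode=M_SCAN action=arm_extend
4. low_battery: (M_SCAN) → mode=M_SCAN action=announce
5. target_lost: (M_SCAN) → mode=M_PICK action=motors_on
6. arrived: (M_PICK) → mode=M_WAIT action=motors_on
7. low_battery: (M_WAIT) → mode=M_SCAN action=arm_extend

final mode: M_SCAN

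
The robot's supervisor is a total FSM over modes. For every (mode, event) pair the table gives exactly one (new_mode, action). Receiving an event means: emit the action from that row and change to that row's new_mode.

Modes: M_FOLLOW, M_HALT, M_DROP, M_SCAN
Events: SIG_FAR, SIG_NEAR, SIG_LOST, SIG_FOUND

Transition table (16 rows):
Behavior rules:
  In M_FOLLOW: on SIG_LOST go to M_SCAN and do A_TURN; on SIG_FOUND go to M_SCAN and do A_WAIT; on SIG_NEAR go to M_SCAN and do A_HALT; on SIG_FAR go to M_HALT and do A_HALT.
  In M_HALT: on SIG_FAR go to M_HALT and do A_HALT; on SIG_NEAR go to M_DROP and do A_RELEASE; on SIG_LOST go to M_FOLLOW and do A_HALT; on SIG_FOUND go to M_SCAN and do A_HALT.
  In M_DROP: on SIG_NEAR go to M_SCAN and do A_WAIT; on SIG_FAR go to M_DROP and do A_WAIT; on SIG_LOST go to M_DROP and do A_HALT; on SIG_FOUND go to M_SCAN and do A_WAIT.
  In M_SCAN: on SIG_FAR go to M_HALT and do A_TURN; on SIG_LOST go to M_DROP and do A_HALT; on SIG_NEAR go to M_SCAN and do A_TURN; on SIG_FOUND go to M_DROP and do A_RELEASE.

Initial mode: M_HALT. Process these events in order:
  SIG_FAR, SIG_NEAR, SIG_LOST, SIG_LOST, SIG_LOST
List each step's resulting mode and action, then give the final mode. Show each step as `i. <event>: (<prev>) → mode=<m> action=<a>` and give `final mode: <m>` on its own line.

final mode: M_DROP

1. SIG_FAR: (M_HALT) → mode=M_HALT action=A_HALT
2. SIG_NEAR: (M_HALT) → mode=M_DROP action=A_RELEASE
3. SIG_LOST: (M_DROP) → mode=M_DROP action=A_HALT
4. SIG_LOST: (M_DROP) → mode=M_DROP action=A_HALT
5. SIG_LOST: (M_DROP) → mode=M_DROP action=A_HALT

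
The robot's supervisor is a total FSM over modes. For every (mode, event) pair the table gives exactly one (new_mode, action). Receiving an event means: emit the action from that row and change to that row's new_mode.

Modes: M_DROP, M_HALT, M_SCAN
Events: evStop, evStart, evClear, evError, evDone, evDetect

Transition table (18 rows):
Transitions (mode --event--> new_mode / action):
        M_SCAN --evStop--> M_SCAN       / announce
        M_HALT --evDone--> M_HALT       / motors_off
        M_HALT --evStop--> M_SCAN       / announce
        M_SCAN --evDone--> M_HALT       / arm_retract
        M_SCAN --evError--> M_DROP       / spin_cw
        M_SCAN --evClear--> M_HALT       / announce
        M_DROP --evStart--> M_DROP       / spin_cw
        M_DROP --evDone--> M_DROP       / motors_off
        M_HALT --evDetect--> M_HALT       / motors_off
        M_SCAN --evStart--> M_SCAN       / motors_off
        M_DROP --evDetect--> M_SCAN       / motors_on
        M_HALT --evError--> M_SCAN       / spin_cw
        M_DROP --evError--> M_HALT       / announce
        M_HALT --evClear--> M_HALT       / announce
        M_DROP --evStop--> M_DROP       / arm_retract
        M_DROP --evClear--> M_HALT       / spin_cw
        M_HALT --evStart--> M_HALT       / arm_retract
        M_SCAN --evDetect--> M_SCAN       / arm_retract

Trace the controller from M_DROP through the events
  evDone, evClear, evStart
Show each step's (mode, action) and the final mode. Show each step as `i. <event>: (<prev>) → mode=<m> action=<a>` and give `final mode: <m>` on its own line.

final mode: M_HALT

1. evDone: (M_DROP) → mode=M_DROP action=motors_off
2. evClear: (M_DROP) → mode=M_HALT action=spin_cw
3. evStart: (M_HALT) → mode=M_HALT action=arm_retract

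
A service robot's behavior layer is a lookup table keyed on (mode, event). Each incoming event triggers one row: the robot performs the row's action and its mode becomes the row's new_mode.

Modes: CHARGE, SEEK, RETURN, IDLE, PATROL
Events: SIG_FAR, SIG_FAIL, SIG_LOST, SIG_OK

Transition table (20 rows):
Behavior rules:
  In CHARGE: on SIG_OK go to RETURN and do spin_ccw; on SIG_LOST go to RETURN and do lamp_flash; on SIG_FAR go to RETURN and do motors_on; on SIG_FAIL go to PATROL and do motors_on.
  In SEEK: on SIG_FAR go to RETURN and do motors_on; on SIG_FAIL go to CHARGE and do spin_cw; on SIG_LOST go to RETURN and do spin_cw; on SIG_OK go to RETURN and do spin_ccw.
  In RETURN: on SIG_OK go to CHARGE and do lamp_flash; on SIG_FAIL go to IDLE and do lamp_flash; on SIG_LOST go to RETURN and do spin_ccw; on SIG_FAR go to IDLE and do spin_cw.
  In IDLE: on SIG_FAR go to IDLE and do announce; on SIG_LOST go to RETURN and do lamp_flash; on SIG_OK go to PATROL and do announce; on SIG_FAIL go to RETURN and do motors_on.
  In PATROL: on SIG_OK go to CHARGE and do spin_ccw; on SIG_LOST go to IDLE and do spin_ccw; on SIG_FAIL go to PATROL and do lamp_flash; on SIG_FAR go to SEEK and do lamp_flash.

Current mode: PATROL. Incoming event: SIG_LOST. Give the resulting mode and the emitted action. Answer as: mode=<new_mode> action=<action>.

mode=IDLE action=spin_ccw

current mode = PATROL; filter table to that mode:
  (PATROL, SIG_OK) → (CHARGE, spin_ccw)
  (PATROL, SIG_LOST) → (IDLE, spin_ccw)  ← event matches
  (PATROL, SIG_FAIL) → (PATROL, lamp_flash)
  (PATROL, SIG_FAR) → (SEEK, lamp_flash)
event = SIG_LOST selects (IDLE, spin_ccw)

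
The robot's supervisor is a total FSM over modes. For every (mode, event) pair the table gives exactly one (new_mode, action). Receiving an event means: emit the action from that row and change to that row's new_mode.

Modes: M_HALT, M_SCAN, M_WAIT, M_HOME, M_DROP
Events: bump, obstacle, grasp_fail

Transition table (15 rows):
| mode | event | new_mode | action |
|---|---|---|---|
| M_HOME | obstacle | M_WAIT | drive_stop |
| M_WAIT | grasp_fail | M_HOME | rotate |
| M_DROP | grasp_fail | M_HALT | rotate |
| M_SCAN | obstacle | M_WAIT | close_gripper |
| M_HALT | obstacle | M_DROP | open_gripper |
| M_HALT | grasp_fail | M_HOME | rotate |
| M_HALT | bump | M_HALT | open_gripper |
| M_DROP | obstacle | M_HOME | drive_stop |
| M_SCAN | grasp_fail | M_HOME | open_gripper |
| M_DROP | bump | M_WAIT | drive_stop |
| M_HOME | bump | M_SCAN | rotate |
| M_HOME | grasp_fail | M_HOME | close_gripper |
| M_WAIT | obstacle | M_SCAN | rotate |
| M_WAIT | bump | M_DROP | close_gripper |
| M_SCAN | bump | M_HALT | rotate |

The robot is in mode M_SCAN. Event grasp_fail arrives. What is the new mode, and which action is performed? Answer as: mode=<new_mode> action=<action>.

current mode = M_SCAN; filter table to that mode:
  (M_SCAN, obstacle) → (M_WAIT, close_gripper)
  (M_SCAN, grasp_fail) → (M_HOME, open_gripper)  ← event matches
  (M_SCAN, bump) → (M_HALT, rotate)
event = grasp_fail selects (M_HOME, open_gripper)

mode=M_HOME action=open_gripper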